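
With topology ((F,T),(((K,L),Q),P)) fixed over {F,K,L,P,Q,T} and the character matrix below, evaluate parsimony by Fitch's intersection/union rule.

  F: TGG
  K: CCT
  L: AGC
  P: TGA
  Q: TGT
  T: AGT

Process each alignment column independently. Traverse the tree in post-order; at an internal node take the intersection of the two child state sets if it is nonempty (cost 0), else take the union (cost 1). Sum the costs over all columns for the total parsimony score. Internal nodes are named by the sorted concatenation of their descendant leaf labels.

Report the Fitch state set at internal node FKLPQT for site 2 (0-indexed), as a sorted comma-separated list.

[col 0] FT: children F:{T}, T:{A} ∪→ {A,T}; cost 1
[col 0] KL: children K:{C}, L:{A} ∪→ {A,C}; cost 1
[col 0] KLQ: children KL:{A,C}, Q:{T} ∪→ {A,C,T}; cost 1
[col 0] KLPQ: children KLQ:{A,C,T}, P:{T} ∩→ {T}; cost 0
[col 0] FKLPQT: children FT:{A,T}, KLPQ:{T} ∩→ {T}; cost 0
[col 1] FT: children F:{G}, T:{G} ∩→ {G}; cost 0
[col 1] KL: children K:{C}, L:{G} ∪→ {C,G}; cost 1
[col 1] KLQ: children KL:{C,G}, Q:{G} ∩→ {G}; cost 0
[col 1] KLPQ: children KLQ:{G}, P:{G} ∩→ {G}; cost 0
[col 1] FKLPQT: children FT:{G}, KLPQ:{G} ∩→ {G}; cost 0
[col 2] FT: children F:{G}, T:{T} ∪→ {G,T}; cost 1
[col 2] KL: children K:{T}, L:{C} ∪→ {C,T}; cost 1
[col 2] KLQ: children KL:{C,T}, Q:{T} ∩→ {T}; cost 0
[col 2] KLPQ: children KLQ:{T}, P:{A} ∪→ {A,T}; cost 1
[col 2] FKLPQT: children FT:{G,T}, KLPQ:{A,T} ∩→ {T}; cost 0
per-site changes: [3, 1, 3]; total = 7

T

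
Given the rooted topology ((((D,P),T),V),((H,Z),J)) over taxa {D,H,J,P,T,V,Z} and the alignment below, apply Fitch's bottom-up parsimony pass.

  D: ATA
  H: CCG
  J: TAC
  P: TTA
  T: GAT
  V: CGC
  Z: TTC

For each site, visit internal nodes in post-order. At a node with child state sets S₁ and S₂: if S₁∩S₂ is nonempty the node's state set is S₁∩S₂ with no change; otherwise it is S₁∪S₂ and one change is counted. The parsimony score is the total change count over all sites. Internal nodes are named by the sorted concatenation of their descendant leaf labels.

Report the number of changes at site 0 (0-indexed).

[col 0] DP: children D:{A}, P:{T} ∪→ {A,T}; cost 1
[col 0] DPT: children DP:{A,T}, T:{G} ∪→ {A,G,T}; cost 1
[col 0] DPTV: children DPT:{A,G,T}, V:{C} ∪→ {A,C,G,T}; cost 1
[col 0] HZ: children H:{C}, Z:{T} ∪→ {C,T}; cost 1
[col 0] HJZ: children HZ:{C,T}, J:{T} ∩→ {T}; cost 0
[col 0] DHJPTVZ: children DPTV:{A,C,G,T}, HJZ:{T} ∩→ {T}; cost 0
[col 1] DP: children D:{T}, P:{T} ∩→ {T}; cost 0
[col 1] DPT: children DP:{T}, T:{A} ∪→ {A,T}; cost 1
[col 1] DPTV: children DPT:{A,T}, V:{G} ∪→ {A,G,T}; cost 1
[col 1] HZ: children H:{C}, Z:{T} ∪→ {C,T}; cost 1
[col 1] HJZ: children HZ:{C,T}, J:{A} ∪→ {A,C,T}; cost 1
[col 1] DHJPTVZ: children DPTV:{A,G,T}, HJZ:{A,C,T} ∩→ {A,T}; cost 0
[col 2] DP: children D:{A}, P:{A} ∩→ {A}; cost 0
[col 2] DPT: children DP:{A}, T:{T} ∪→ {A,T}; cost 1
[col 2] DPTV: children DPT:{A,T}, V:{C} ∪→ {A,C,T}; cost 1
[col 2] HZ: children H:{G}, Z:{C} ∪→ {C,G}; cost 1
[col 2] HJZ: children HZ:{C,G}, J:{C} ∩→ {C}; cost 0
[col 2] DHJPTVZ: children DPTV:{A,C,T}, HJZ:{C} ∩→ {C}; cost 0
per-site changes: [4, 4, 3]; total = 11

4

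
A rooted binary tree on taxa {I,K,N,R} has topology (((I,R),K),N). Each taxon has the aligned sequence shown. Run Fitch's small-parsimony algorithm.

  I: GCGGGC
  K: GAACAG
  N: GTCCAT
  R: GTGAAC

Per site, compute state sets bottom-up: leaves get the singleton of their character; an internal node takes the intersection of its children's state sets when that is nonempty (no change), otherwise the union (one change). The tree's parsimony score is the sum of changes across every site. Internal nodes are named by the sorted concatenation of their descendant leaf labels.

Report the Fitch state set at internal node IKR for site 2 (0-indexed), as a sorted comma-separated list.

IR@0: {G} ∩ {G} = {G} (intersection, +0)
IKR@0: {G} ∩ {G} = {G} (intersection, +0)
IKNR@0: {G} ∩ {G} = {G} (intersection, +0)
IR@1: {C} ∪ {T} = {C,T} (union, +1)
IKR@1: {C,T} ∪ {A} = {A,C,T} (union, +1)
IKNR@1: {A,C,T} ∩ {T} = {T} (intersection, +0)
IR@2: {G} ∩ {G} = {G} (intersection, +0)
IKR@2: {G} ∪ {A} = {A,G} (union, +1)
IKNR@2: {A,G} ∪ {C} = {A,C,G} (union, +1)
IR@3: {G} ∪ {A} = {A,G} (union, +1)
IKR@3: {A,G} ∪ {C} = {A,C,G} (union, +1)
IKNR@3: {A,C,G} ∩ {C} = {C} (intersection, +0)
IR@4: {G} ∪ {A} = {A,G} (union, +1)
IKR@4: {A,G} ∩ {A} = {A} (intersection, +0)
IKNR@4: {A} ∩ {A} = {A} (intersection, +0)
IR@5: {C} ∩ {C} = {C} (intersection, +0)
IKR@5: {C} ∪ {G} = {C,G} (union, +1)
IKNR@5: {C,G} ∪ {T} = {C,G,T} (union, +1)
per-site changes: [0, 2, 2, 2, 1, 2]; total = 9

A,G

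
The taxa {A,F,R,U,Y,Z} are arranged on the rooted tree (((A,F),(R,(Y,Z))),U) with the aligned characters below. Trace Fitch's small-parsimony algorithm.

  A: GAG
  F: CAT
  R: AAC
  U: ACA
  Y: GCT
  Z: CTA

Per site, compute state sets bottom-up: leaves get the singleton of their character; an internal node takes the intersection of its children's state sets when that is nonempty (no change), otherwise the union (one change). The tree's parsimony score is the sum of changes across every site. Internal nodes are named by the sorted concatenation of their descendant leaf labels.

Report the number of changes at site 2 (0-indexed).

[col 0] AF: children A:{G}, F:{C} ∪→ {C,G}; cost 1
[col 0] YZ: children Y:{G}, Z:{C} ∪→ {C,G}; cost 1
[col 0] RYZ: children R:{A}, YZ:{C,G} ∪→ {A,C,G}; cost 1
[col 0] AFRYZ: children AF:{C,G}, RYZ:{A,C,G} ∩→ {C,G}; cost 0
[col 0] AFRUYZ: children AFRYZ:{C,G}, U:{A} ∪→ {A,C,G}; cost 1
[col 1] AF: children A:{A}, F:{A} ∩→ {A}; cost 0
[col 1] YZ: children Y:{C}, Z:{T} ∪→ {C,T}; cost 1
[col 1] RYZ: children R:{A}, YZ:{C,T} ∪→ {A,C,T}; cost 1
[col 1] AFRYZ: children AF:{A}, RYZ:{A,C,T} ∩→ {A}; cost 0
[col 1] AFRUYZ: children AFRYZ:{A}, U:{C} ∪→ {A,C}; cost 1
[col 2] AF: children A:{G}, F:{T} ∪→ {G,T}; cost 1
[col 2] YZ: children Y:{T}, Z:{A} ∪→ {A,T}; cost 1
[col 2] RYZ: children R:{C}, YZ:{A,T} ∪→ {A,C,T}; cost 1
[col 2] AFRYZ: children AF:{G,T}, RYZ:{A,C,T} ∩→ {T}; cost 0
[col 2] AFRUYZ: children AFRYZ:{T}, U:{A} ∪→ {A,T}; cost 1
per-site changes: [4, 3, 4]; total = 11

4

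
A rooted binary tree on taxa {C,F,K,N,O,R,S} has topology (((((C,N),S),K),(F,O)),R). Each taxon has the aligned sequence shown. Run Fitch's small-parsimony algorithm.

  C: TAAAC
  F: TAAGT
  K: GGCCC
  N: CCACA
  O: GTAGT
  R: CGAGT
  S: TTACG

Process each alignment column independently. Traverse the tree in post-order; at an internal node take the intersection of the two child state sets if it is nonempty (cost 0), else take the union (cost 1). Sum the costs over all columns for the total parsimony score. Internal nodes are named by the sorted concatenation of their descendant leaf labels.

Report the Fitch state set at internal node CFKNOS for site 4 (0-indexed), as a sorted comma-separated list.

CN@0: {T} ∪ {C} = {C,T} (union, +1)
CNS@0: {C,T} ∩ {T} = {T} (intersection, +0)
CKNS@0: {T} ∪ {G} = {G,T} (union, +1)
FO@0: {T} ∪ {G} = {G,T} (union, +1)
CFKNOS@0: {G,T} ∩ {G,T} = {G,T} (intersection, +0)
CFKNORS@0: {G,T} ∪ {C} = {C,G,T} (union, +1)
CN@1: {A} ∪ {C} = {A,C} (union, +1)
CNS@1: {A,C} ∪ {T} = {A,C,T} (union, +1)
CKNS@1: {A,C,T} ∪ {G} = {A,C,G,T} (union, +1)
FO@1: {A} ∪ {T} = {A,T} (union, +1)
CFKNOS@1: {A,C,G,T} ∩ {A,T} = {A,T} (intersection, +0)
CFKNORS@1: {A,T} ∪ {G} = {A,G,T} (union, +1)
CN@2: {A} ∩ {A} = {A} (intersection, +0)
CNS@2: {A} ∩ {A} = {A} (intersection, +0)
CKNS@2: {A} ∪ {C} = {A,C} (union, +1)
FO@2: {A} ∩ {A} = {A} (intersection, +0)
CFKNOS@2: {A,C} ∩ {A} = {A} (intersection, +0)
CFKNORS@2: {A} ∩ {A} = {A} (intersection, +0)
CN@3: {A} ∪ {C} = {A,C} (union, +1)
CNS@3: {A,C} ∩ {C} = {C} (intersection, +0)
CKNS@3: {C} ∩ {C} = {C} (intersection, +0)
FO@3: {G} ∩ {G} = {G} (intersection, +0)
CFKNOS@3: {C} ∪ {G} = {C,G} (union, +1)
CFKNORS@3: {C,G} ∩ {G} = {G} (intersection, +0)
CN@4: {C} ∪ {A} = {A,C} (union, +1)
CNS@4: {A,C} ∪ {G} = {A,C,G} (union, +1)
CKNS@4: {A,C,G} ∩ {C} = {C} (intersection, +0)
FO@4: {T} ∩ {T} = {T} (intersection, +0)
CFKNOS@4: {C} ∪ {T} = {C,T} (union, +1)
CFKNORS@4: {C,T} ∩ {T} = {T} (intersection, +0)
per-site changes: [4, 5, 1, 2, 3]; total = 15

C,T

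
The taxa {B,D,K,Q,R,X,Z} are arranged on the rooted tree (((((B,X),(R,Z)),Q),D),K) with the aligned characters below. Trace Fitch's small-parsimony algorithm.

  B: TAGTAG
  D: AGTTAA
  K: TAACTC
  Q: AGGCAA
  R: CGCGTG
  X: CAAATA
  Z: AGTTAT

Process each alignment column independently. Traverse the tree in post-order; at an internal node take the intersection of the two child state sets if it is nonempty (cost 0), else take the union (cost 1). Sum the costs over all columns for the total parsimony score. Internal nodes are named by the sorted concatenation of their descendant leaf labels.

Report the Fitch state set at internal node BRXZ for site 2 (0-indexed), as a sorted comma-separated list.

BX@0: {T} ∪ {C} = {C,T} (union, +1)
RZ@0: {C} ∪ {A} = {A,C} (union, +1)
BRXZ@0: {C,T} ∩ {A,C} = {C} (intersection, +0)
BQRXZ@0: {C} ∪ {A} = {A,C} (union, +1)
BDQRXZ@0: {A,C} ∩ {A} = {A} (intersection, +0)
BDKQRXZ@0: {A} ∪ {T} = {A,T} (union, +1)
BX@1: {A} ∩ {A} = {A} (intersection, +0)
RZ@1: {G} ∩ {G} = {G} (intersection, +0)
BRXZ@1: {A} ∪ {G} = {A,G} (union, +1)
BQRXZ@1: {A,G} ∩ {G} = {G} (intersection, +0)
BDQRXZ@1: {G} ∩ {G} = {G} (intersection, +0)
BDKQRXZ@1: {G} ∪ {A} = {A,G} (union, +1)
BX@2: {G} ∪ {A} = {A,G} (union, +1)
RZ@2: {C} ∪ {T} = {C,T} (union, +1)
BRXZ@2: {A,G} ∪ {C,T} = {A,C,G,T} (union, +1)
BQRXZ@2: {A,C,G,T} ∩ {G} = {G} (intersection, +0)
BDQRXZ@2: {G} ∪ {T} = {G,T} (union, +1)
BDKQRXZ@2: {G,T} ∪ {A} = {A,G,T} (union, +1)
BX@3: {T} ∪ {A} = {A,T} (union, +1)
RZ@3: {G} ∪ {T} = {G,T} (union, +1)
BRXZ@3: {A,T} ∩ {G,T} = {T} (intersection, +0)
BQRXZ@3: {T} ∪ {C} = {C,T} (union, +1)
BDQRXZ@3: {C,T} ∩ {T} = {T} (intersection, +0)
BDKQRXZ@3: {T} ∪ {C} = {C,T} (union, +1)
BX@4: {A} ∪ {T} = {A,T} (union, +1)
RZ@4: {T} ∪ {A} = {A,T} (union, +1)
BRXZ@4: {A,T} ∩ {A,T} = {A,T} (intersection, +0)
BQRXZ@4: {A,T} ∩ {A} = {A} (intersection, +0)
BDQRXZ@4: {A} ∩ {A} = {A} (intersection, +0)
BDKQRXZ@4: {A} ∪ {T} = {A,T} (union, +1)
BX@5: {G} ∪ {A} = {A,G} (union, +1)
RZ@5: {G} ∪ {T} = {G,T} (union, +1)
BRXZ@5: {A,G} ∩ {G,T} = {G} (intersection, +0)
BQRXZ@5: {G} ∪ {A} = {A,G} (union, +1)
BDQRXZ@5: {A,G} ∩ {A} = {A} (intersection, +0)
BDKQRXZ@5: {A} ∪ {C} = {A,C} (union, +1)
per-site changes: [4, 2, 5, 4, 3, 4]; total = 22

A,C,G,T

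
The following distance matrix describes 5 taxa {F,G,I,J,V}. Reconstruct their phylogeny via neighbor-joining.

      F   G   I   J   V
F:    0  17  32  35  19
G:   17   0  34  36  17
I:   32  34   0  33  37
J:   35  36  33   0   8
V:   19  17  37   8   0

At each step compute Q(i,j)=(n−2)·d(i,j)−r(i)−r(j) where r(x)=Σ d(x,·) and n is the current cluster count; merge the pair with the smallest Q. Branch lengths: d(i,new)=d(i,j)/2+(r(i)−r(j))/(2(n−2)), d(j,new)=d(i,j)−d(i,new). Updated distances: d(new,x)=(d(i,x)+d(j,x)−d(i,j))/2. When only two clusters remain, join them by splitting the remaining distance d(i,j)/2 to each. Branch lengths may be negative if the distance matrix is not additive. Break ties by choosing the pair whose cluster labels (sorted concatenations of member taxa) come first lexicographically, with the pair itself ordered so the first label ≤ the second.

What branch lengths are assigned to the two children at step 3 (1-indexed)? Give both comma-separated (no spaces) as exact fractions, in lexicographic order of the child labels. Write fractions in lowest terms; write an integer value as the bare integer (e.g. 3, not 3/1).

31/8,165/8

step 1: merge (J,V) at d=8, Q=-169; branch lengths J→55/6, V→-7/6; new cluster JV
  updated: d(F,JV)=23, d(G,JV)=45/2, d(I,JV)=31
step 2: merge (F,G) at d=17, Q=-223/2; branch lengths F→65/8, G→71/8; new cluster FG
  updated: d(FG,I)=49/2, d(FG,JV)=57/4
step 3: merge (FG,I) at d=49/2, Q=-279/4; branch lengths FG→31/8, I→165/8; new cluster FGI
  updated: d(FGI,JV)=83/8
step 4: merge (FGI,JV) at d=83/8; branch lengths FGI→83/16, JV→83/16; new cluster FGIJV
final tree: (((F:65/8,G:71/8):31/8,I:165/8):83/16,(J:55/6,V:-7/6):83/16)
total length: 479/8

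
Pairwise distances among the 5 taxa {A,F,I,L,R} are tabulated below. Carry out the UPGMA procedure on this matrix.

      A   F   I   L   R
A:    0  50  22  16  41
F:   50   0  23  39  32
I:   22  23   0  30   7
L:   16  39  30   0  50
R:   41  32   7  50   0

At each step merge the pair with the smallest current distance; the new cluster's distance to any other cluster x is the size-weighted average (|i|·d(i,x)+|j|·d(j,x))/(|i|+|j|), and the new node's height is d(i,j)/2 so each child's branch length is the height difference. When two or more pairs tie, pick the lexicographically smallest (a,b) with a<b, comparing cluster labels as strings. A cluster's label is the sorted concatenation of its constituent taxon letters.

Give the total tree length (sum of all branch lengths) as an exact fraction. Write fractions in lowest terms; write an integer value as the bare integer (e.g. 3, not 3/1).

767/12

1. join I+R (d=7) ⇒ IR; edges |I|=7/2, |R|=7/2
  updated: d(A,IR)=63/2, d(F,IR)=55/2, d(IR,L)=40
2. join A+L (d=16) ⇒ AL; edges |A|=8, |L|=8
  updated: d(AL,F)=89/2, d(AL,IR)=143/4
3. join F+IR (d=55/2) ⇒ FIR; edges |F|=55/4, |IR|=41/4
  updated: d(AL,FIR)=116/3
4. join AL+FIR (d=116/3) ⇒ AFILR; edges |AL|=34/3, |FIR|=67/12
final tree: ((A:8,L:8):34/3,(F:55/4,(I:7/2,R:7/2):41/4):67/12)
total length: 767/12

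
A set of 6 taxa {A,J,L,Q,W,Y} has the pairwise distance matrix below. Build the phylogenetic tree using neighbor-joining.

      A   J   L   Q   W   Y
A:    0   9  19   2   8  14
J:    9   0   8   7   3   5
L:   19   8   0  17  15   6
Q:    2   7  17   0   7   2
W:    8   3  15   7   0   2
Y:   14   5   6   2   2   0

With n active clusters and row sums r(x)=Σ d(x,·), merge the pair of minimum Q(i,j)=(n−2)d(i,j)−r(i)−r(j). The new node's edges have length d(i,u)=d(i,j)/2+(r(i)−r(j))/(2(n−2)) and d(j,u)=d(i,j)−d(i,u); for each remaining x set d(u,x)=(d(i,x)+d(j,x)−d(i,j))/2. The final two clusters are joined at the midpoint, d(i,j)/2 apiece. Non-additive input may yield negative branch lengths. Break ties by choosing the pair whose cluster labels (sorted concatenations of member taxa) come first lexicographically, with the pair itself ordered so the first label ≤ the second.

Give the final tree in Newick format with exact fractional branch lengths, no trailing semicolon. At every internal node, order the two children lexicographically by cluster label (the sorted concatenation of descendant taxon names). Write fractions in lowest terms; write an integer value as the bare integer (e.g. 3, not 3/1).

((((A:25/8,Q:-9/8):41/8,W:11/8):9/8,J:5/8):23/16,(L:22/3,Y:-4/3):23/16)

1. join A+Q (d=2, Q=-79) ⇒ AQ; edges |A|=25/8, |Q|=-9/8
  updated: d(AQ,J)=7, d(AQ,L)=17, d(AQ,W)=13/2, d(AQ,Y)=7
2. join L+Y (d=6, Q=-48) ⇒ LY; edges |L|=22/3, |Y|=-4/3
  updated: d(AQ,LY)=9, d(J,LY)=7/2, d(LY,W)=11/2
3. join AQ+W (d=13/2, Q=-49/2) ⇒ AQW; edges |AQ|=41/8, |W|=11/8
  updated: d(AQW,J)=7/4, d(AQW,LY)=4
4. join AQW+J (d=7/4, Q=-37/4) ⇒ AJQW; edges |AQW|=9/8, |J|=5/8
  updated: d(AJQW,LY)=23/8
5. join AJQW+LY (d=23/8) ⇒ AJLQWY; edges |AJQW|=23/16, |LY|=23/16
final tree: ((((A:25/8,Q:-9/8):41/8,W:11/8):9/8,J:5/8):23/16,(L:22/3,Y:-4/3):23/16)
total length: 153/8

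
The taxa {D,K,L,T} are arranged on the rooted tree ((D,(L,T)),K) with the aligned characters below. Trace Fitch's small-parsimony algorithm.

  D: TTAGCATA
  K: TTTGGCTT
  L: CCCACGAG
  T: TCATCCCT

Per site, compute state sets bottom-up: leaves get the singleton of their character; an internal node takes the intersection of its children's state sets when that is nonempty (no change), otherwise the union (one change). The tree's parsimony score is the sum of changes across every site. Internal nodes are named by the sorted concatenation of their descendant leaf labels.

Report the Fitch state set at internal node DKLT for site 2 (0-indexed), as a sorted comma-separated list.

A,T

[col 0] LT: children L:{C}, T:{T} ∪→ {C,T}; cost 1
[col 0] DLT: children D:{T}, LT:{C,T} ∩→ {T}; cost 0
[col 0] DKLT: children DLT:{T}, K:{T} ∩→ {T}; cost 0
[col 1] LT: children L:{C}, T:{C} ∩→ {C}; cost 0
[col 1] DLT: children D:{T}, LT:{C} ∪→ {C,T}; cost 1
[col 1] DKLT: children DLT:{C,T}, K:{T} ∩→ {T}; cost 0
[col 2] LT: children L:{C}, T:{A} ∪→ {A,C}; cost 1
[col 2] DLT: children D:{A}, LT:{A,C} ∩→ {A}; cost 0
[col 2] DKLT: children DLT:{A}, K:{T} ∪→ {A,T}; cost 1
[col 3] LT: children L:{A}, T:{T} ∪→ {A,T}; cost 1
[col 3] DLT: children D:{G}, LT:{A,T} ∪→ {A,G,T}; cost 1
[col 3] DKLT: children DLT:{A,G,T}, K:{G} ∩→ {G}; cost 0
[col 4] LT: children L:{C}, T:{C} ∩→ {C}; cost 0
[col 4] DLT: children D:{C}, LT:{C} ∩→ {C}; cost 0
[col 4] DKLT: children DLT:{C}, K:{G} ∪→ {C,G}; cost 1
[col 5] LT: children L:{G}, T:{C} ∪→ {C,G}; cost 1
[col 5] DLT: children D:{A}, LT:{C,G} ∪→ {A,C,G}; cost 1
[col 5] DKLT: children DLT:{A,C,G}, K:{C} ∩→ {C}; cost 0
[col 6] LT: children L:{A}, T:{C} ∪→ {A,C}; cost 1
[col 6] DLT: children D:{T}, LT:{A,C} ∪→ {A,C,T}; cost 1
[col 6] DKLT: children DLT:{A,C,T}, K:{T} ∩→ {T}; cost 0
[col 7] LT: children L:{G}, T:{T} ∪→ {G,T}; cost 1
[col 7] DLT: children D:{A}, LT:{G,T} ∪→ {A,G,T}; cost 1
[col 7] DKLT: children DLT:{A,G,T}, K:{T} ∩→ {T}; cost 0
per-site changes: [1, 1, 2, 2, 1, 2, 2, 2]; total = 13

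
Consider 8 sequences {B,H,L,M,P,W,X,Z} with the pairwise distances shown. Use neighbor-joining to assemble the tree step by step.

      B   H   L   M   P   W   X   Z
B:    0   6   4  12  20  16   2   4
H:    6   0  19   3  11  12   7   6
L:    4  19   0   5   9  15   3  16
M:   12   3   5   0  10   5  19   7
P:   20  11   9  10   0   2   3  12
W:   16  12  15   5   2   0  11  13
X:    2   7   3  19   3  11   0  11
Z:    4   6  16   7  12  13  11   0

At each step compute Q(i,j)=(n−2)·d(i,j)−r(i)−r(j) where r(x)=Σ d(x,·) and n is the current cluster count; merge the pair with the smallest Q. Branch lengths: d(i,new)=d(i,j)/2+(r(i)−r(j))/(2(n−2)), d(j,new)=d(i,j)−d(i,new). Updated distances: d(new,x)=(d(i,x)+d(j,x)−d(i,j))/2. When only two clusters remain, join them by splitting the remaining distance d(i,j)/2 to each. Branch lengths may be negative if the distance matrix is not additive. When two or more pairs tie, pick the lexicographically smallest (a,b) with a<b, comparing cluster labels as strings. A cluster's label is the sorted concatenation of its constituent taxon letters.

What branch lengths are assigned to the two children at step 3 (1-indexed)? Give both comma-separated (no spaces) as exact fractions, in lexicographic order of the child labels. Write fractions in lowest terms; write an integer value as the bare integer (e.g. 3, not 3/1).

iteration 1: select P,W (d=2, Q=-129); attach at lengths (5/12, 19/12); label the merged cluster PW
  updated: d(B,PW)=17, d(H,PW)=21/2, d(L,PW)=11, d(M,PW)=13/2, d(PW,X)=6, d(PW,Z)=23/2
iteration 2: select L,X (d=3, Q=-91); attach at lengths (5/2, 1/2); label the merged cluster LX
  updated: d(B,LX)=3/2, d(H,LX)=23/2, d(LX,M)=21/2, d(LX,PW)=7, d(LX,Z)=12
iteration 3: select B,LX (d=3/2, Q=-77); attach at lengths (1/2, 1); label the merged cluster BLX
  updated: d(BLX,H)=8, d(BLX,M)=21/2, d(BLX,PW)=45/4, d(BLX,Z)=29/4
iteration 4: select M,PW (d=13/2, Q=-189/4); attach at lengths (9/8, 43/8); label the merged cluster MPW
  updated: d(BLX,MPW)=61/8, d(H,MPW)=7/2, d(MPW,Z)=6
iteration 5: select BLX,Z (d=29/4, Q=-221/8); attach at lengths (145/32, 87/32); label the merged cluster BLXZ
  updated: d(BLXZ,H)=27/8, d(BLXZ,MPW)=51/16
iteration 6: select BLXZ,H (d=27/8, Q=-161/16); attach at lengths (49/32, 59/32); label the merged cluster BHLXZ
  updated: d(BHLXZ,MPW)=53/32
iteration 7: select BHLXZ,MPW (d=53/32); attach at lengths (53/64, 53/64); label the merged cluster BHLMPWXZ
final tree: ((((B:1/2,(L:5/2,X:1/2):1):145/32,Z:87/32):49/32,H:59/32):53/64,(M:9/8,(P:5/12,W:19/12):43/8):53/64)
total length: 809/32

1/2,1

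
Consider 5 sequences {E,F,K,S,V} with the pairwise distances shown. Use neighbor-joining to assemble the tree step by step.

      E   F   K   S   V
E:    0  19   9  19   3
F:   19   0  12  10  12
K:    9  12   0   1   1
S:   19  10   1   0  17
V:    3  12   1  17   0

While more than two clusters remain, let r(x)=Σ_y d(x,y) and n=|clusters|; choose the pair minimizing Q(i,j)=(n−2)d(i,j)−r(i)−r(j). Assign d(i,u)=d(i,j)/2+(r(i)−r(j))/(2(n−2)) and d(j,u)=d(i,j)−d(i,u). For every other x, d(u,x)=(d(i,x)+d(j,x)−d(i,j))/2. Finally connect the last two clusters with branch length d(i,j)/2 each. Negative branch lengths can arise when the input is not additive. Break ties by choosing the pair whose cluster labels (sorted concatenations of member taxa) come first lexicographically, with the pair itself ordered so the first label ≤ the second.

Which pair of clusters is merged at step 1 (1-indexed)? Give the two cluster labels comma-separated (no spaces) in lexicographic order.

E,V

step 1: merge (E,V) at d=3, Q=-74; branch lengths E→13/3, V→-4/3; new cluster EV
  updated: d(EV,F)=14, d(EV,K)=7/2, d(EV,S)=33/2
step 2: merge (EV,K) at d=7/2, Q=-87/2; branch lengths EV→49/8, K→-21/8; new cluster EKV
  updated: d(EKV,F)=45/4, d(EKV,S)=7
step 3: merge (EKV,F) at d=45/4, Q=-113/4; branch lengths EKV→33/8, F→57/8; new cluster EFKV
  updated: d(EFKV,S)=23/8
step 4: merge (EFKV,S) at d=23/8; branch lengths EFKV→23/16, S→23/16; new cluster EFKSV
final tree: ((((E:13/3,V:-4/3):49/8,K:-21/8):33/8,F:57/8):23/16,S:23/16)
total length: 165/8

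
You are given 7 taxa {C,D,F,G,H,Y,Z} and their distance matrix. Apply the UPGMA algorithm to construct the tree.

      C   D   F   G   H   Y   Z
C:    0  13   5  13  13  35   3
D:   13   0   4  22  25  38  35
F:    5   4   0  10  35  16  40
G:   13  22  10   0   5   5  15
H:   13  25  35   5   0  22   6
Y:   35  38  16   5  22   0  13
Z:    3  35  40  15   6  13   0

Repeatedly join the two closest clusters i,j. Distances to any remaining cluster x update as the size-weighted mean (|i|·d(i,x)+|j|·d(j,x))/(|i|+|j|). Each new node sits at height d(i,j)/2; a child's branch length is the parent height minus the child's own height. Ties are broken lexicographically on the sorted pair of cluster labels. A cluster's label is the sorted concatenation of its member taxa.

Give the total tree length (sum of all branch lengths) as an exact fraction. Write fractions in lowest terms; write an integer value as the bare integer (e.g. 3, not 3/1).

903/20

iteration 1: select C,Z (d=3); attach at lengths (3/2, 3/2); label the merged cluster CZ
  updated: d(CZ,D)=24, d(CZ,F)=45/2, d(CZ,G)=14, d(CZ,H)=19/2, d(CZ,Y)=24
iteration 2: select D,F (d=4); attach at lengths (2, 2); label the merged cluster DF
  updated: d(CZ,DF)=93/4, d(DF,G)=16, d(DF,H)=30, d(DF,Y)=27
iteration 3: select G,H (d=5); attach at lengths (5/2, 5/2); label the merged cluster GH
  updated: d(CZ,GH)=47/4, d(DF,GH)=23, d(GH,Y)=27/2
iteration 4: select CZ,GH (d=47/4); attach at lengths (35/8, 27/8); label the merged cluster CGHZ
  updated: d(CGHZ,DF)=185/8, d(CGHZ,Y)=75/4
iteration 5: select CGHZ,Y (d=75/4); attach at lengths (7/2, 75/8); label the merged cluster CGHYZ
  updated: d(CGHYZ,DF)=239/10
iteration 6: select CGHYZ,DF (d=239/10); attach at lengths (103/40, 199/20); label the merged cluster CDFGHYZ
final tree: ((((C:3/2,Z:3/2):35/8,(G:5/2,H:5/2):27/8):7/2,Y:75/8):103/40,(D:2,F:2):199/20)
total length: 903/20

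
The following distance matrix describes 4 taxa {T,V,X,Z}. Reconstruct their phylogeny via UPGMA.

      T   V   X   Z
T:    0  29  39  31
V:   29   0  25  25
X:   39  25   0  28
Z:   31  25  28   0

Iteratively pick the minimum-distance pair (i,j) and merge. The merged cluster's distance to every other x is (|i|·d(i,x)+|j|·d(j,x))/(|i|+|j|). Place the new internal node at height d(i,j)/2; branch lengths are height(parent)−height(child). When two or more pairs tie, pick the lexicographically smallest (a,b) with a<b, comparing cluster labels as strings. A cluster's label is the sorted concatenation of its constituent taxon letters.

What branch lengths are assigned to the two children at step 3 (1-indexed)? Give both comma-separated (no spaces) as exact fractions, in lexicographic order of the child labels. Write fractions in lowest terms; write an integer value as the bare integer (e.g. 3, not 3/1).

33/2,13/4

step 1: merge (V,X) at d=25; branch lengths V→25/2, X→25/2; new cluster VX
  updated: d(T,VX)=34, d(VX,Z)=53/2
step 2: merge (VX,Z) at d=53/2; branch lengths VX→3/4, Z→53/4; new cluster VXZ
  updated: d(T,VXZ)=33
step 3: merge (T,VXZ) at d=33; branch lengths T→33/2, VXZ→13/4; new cluster TVXZ
final tree: (T:33/2,((V:25/2,X:25/2):3/4,Z:53/4):13/4)
total length: 235/4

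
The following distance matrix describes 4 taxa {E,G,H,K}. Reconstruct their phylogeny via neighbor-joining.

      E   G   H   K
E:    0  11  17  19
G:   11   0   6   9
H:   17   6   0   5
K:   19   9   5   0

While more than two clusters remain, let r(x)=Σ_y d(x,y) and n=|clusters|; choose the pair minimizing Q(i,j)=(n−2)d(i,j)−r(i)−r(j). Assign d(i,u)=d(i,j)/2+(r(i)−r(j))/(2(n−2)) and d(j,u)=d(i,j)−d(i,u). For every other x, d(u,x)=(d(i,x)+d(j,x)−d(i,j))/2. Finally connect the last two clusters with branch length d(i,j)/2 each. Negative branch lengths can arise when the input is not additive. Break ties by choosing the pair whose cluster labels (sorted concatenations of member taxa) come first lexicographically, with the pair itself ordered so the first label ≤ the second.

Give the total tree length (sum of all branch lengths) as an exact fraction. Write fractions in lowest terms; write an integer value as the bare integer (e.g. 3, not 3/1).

83/4

step 1: merge (E,G) at d=11, Q=-51; branch lengths E→43/4, G→1/4; new cluster EG
  updated: d(EG,H)=6, d(EG,K)=17/2
step 2: merge (EG,H) at d=6, Q=-39/2; branch lengths EG→19/4, H→5/4; new cluster EGH
  updated: d(EGH,K)=15/4
step 3: merge (EGH,K) at d=15/4; branch lengths EGH→15/8, K→15/8; new cluster EGHK
final tree: (((E:43/4,G:1/4):19/4,H:5/4):15/8,K:15/8)
total length: 83/4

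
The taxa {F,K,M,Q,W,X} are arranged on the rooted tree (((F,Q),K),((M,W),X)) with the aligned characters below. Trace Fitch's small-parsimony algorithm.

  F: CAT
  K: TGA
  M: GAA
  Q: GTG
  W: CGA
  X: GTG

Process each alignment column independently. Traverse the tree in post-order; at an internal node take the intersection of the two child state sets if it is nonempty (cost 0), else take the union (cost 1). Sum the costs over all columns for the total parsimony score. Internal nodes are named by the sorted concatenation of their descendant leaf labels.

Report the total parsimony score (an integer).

site 0, node FQ: F={C} ∪ Q={G} → {C,G} (+1)
site 0, node FKQ: FQ={C,G} ∪ K={T} → {C,G,T} (+1)
site 0, node MW: M={G} ∪ W={C} → {C,G} (+1)
site 0, node MWX: MW={C,G} ∩ X={G} → {G} (+0)
site 0, node FKMQWX: FKQ={C,G,T} ∩ MWX={G} → {G} (+0)
site 1, node FQ: F={A} ∪ Q={T} → {A,T} (+1)
site 1, node FKQ: FQ={A,T} ∪ K={G} → {A,G,T} (+1)
site 1, node MW: M={A} ∪ W={G} → {A,G} (+1)
site 1, node MWX: MW={A,G} ∪ X={T} → {A,G,T} (+1)
site 1, node FKMQWX: FKQ={A,G,T} ∩ MWX={A,G,T} → {A,G,T} (+0)
site 2, node FQ: F={T} ∪ Q={G} → {G,T} (+1)
site 2, node FKQ: FQ={G,T} ∪ K={A} → {A,G,T} (+1)
site 2, node MW: M={A} ∩ W={A} → {A} (+0)
site 2, node MWX: MW={A} ∪ X={G} → {A,G} (+1)
site 2, node FKMQWX: FKQ={A,G,T} ∩ MWX={A,G} → {A,G} (+0)
per-site changes: [3, 4, 3]; total = 10

10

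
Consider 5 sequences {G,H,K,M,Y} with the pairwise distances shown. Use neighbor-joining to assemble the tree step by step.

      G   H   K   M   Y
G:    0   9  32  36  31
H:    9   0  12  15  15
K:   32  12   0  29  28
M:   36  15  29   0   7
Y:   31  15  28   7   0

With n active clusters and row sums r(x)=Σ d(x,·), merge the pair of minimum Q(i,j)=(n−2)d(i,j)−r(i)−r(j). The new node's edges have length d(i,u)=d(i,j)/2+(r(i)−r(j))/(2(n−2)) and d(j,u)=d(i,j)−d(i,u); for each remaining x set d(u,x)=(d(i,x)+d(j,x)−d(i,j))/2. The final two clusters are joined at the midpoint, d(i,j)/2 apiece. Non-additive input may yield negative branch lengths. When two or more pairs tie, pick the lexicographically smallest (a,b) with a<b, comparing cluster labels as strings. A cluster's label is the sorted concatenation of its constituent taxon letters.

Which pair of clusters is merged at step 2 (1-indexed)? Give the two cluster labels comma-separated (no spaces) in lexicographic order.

step 1: merge (M,Y) at d=7, Q=-147; branch lengths M→9/2, Y→5/2; new cluster MY
  updated: d(G,MY)=30, d(H,MY)=23/2, d(K,MY)=25
step 2: merge (G,H) at d=9, Q=-171/2; branch lengths G→113/8, H→-41/8; new cluster GH
  updated: d(GH,K)=35/2, d(GH,MY)=65/4
step 3: merge (GH,K) at d=35/2, Q=-235/4; branch lengths GH→35/8, K→105/8; new cluster GHK
  updated: d(GHK,MY)=95/8
step 4: merge (GHK,MY) at d=95/8; branch lengths GHK→95/16, MY→95/16; new cluster GHKMY
final tree: (((G:113/8,H:-41/8):35/8,K:105/8):95/16,(M:9/2,Y:5/2):95/16)
total length: 363/8

G,H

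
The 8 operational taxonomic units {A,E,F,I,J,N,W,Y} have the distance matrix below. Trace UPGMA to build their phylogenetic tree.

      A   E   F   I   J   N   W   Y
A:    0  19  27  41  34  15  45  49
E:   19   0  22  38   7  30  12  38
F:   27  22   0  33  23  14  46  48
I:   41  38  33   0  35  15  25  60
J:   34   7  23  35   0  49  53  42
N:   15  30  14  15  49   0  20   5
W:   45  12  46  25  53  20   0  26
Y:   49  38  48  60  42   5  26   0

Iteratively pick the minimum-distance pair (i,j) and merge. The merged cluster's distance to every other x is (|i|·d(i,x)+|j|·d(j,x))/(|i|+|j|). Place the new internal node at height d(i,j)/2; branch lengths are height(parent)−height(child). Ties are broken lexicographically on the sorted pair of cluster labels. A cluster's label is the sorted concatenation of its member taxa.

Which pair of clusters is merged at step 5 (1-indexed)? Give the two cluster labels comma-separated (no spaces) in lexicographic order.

A,EFJ

1. join N+Y (d=5) ⇒ NY; edges |N|=5/2, |Y|=5/2
  updated: d(A,NY)=32, d(E,NY)=34, d(F,NY)=31, d(I,NY)=75/2, d(J,NY)=91/2, d(NY,W)=23
2. join E+J (d=7) ⇒ EJ; edges |E|=7/2, |J|=7/2
  updated: d(A,EJ)=53/2, d(EJ,F)=45/2, d(EJ,I)=73/2, d(EJ,NY)=159/4, d(EJ,W)=65/2
3. join EJ+F (d=45/2) ⇒ EFJ; edges |EJ|=31/4, |F|=45/4
  updated: d(A,EFJ)=80/3, d(EFJ,I)=106/3, d(EFJ,NY)=221/6, d(EFJ,W)=37
4. join NY+W (d=23) ⇒ NWY; edges |NY|=9, |W|=23/2
  updated: d(A,NWY)=109/3, d(EFJ,NWY)=332/9, d(I,NWY)=100/3
5. join A+EFJ (d=80/3) ⇒ AEFJ; edges |A|=40/3, |EFJ|=25/12
  updated: d(AEFJ,I)=147/4, d(AEFJ,NWY)=147/4
6. join I+NWY (d=100/3) ⇒ INWY; edges |I|=50/3, |NWY|=31/6
  updated: d(AEFJ,INWY)=147/4
7. join AEFJ+INWY (d=147/4) ⇒ AEFIJNWY; edges |AEFJ|=121/24, |INWY|=41/24
final tree: ((A:40/3,((E:7/2,J:7/2):31/4,F:45/4):25/12):121/24,(I:50/3,((N:5/2,Y:5/2):9,W:23/2):31/6):41/24)
total length: 191/2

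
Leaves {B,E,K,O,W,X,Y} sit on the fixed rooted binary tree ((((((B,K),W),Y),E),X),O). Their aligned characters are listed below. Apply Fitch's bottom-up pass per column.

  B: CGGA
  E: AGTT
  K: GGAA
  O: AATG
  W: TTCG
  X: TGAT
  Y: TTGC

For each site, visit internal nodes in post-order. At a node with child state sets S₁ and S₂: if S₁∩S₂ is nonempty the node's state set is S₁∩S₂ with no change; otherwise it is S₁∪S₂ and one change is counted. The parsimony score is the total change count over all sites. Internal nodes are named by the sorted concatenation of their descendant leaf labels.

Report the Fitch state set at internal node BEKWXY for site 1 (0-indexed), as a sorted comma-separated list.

G

BK@0: {C} ∪ {G} = {C,G} (union, +1)
BKW@0: {C,G} ∪ {T} = {C,G,T} (union, +1)
BKWY@0: {C,G,T} ∩ {T} = {T} (intersection, +0)
BEKWY@0: {T} ∪ {A} = {A,T} (union, +1)
BEKWXY@0: {A,T} ∩ {T} = {T} (intersection, +0)
BEKOWXY@0: {T} ∪ {A} = {A,T} (union, +1)
BK@1: {G} ∩ {G} = {G} (intersection, +0)
BKW@1: {G} ∪ {T} = {G,T} (union, +1)
BKWY@1: {G,T} ∩ {T} = {T} (intersection, +0)
BEKWY@1: {T} ∪ {G} = {G,T} (union, +1)
BEKWXY@1: {G,T} ∩ {G} = {G} (intersection, +0)
BEKOWXY@1: {G} ∪ {A} = {A,G} (union, +1)
BK@2: {G} ∪ {A} = {A,G} (union, +1)
BKW@2: {A,G} ∪ {C} = {A,C,G} (union, +1)
BKWY@2: {A,C,G} ∩ {G} = {G} (intersection, +0)
BEKWY@2: {G} ∪ {T} = {G,T} (union, +1)
BEKWXY@2: {G,T} ∪ {A} = {A,G,T} (union, +1)
BEKOWXY@2: {A,G,T} ∩ {T} = {T} (intersection, +0)
BK@3: {A} ∩ {A} = {A} (intersection, +0)
BKW@3: {A} ∪ {G} = {A,G} (union, +1)
BKWY@3: {A,G} ∪ {C} = {A,C,G} (union, +1)
BEKWY@3: {A,C,G} ∪ {T} = {A,C,G,T} (union, +1)
BEKWXY@3: {A,C,G,T} ∩ {T} = {T} (intersection, +0)
BEKOWXY@3: {T} ∪ {G} = {G,T} (union, +1)
per-site changes: [4, 3, 4, 4]; total = 15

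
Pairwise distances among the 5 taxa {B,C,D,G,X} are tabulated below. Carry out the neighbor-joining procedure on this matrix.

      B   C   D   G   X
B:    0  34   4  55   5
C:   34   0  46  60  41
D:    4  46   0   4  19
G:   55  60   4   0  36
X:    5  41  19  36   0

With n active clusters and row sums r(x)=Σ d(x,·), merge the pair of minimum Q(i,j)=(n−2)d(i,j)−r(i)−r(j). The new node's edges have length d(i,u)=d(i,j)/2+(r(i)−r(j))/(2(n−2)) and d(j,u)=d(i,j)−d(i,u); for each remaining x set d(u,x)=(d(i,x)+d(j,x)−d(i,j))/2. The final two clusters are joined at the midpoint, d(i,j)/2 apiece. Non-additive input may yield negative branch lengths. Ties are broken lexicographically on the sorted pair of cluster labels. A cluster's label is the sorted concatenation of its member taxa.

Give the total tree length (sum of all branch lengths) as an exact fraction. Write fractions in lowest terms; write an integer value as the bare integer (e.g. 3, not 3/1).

iteration 1: select D,G (d=4, Q=-216); attach at lengths (-35/3, 47/3); label the merged cluster DG
  updated: d(B,DG)=55/2, d(C,DG)=51, d(DG,X)=51/2
iteration 2: select B,X (d=5, Q=-128); attach at lengths (5/4, 15/4); label the merged cluster BX
  updated: d(BX,C)=35, d(BX,DG)=24
iteration 3: select BX,C (d=35, Q=-110); attach at lengths (4, 31); label the merged cluster BCX
  updated: d(BCX,DG)=20
iteration 4: select BCX,DG (d=20); attach at lengths (10, 10); label the merged cluster BCDGX
final tree: (((B:5/4,X:15/4):4,C:31):10,(D:-35/3,G:47/3):10)
total length: 64

64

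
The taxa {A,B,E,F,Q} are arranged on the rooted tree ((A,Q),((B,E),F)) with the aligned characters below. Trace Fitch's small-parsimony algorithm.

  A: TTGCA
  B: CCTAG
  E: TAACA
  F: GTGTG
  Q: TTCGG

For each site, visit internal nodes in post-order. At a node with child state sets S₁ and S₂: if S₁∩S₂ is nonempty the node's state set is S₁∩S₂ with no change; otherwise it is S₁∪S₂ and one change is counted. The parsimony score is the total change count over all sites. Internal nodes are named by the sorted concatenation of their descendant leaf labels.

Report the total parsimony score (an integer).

12

AQ@0: {T} ∩ {T} = {T} (intersection, +0)
BE@0: {C} ∪ {T} = {C,T} (union, +1)
BEF@0: {C,T} ∪ {G} = {C,G,T} (union, +1)
ABEFQ@0: {T} ∩ {C,G,T} = {T} (intersection, +0)
AQ@1: {T} ∩ {T} = {T} (intersection, +0)
BE@1: {C} ∪ {A} = {A,C} (union, +1)
BEF@1: {A,C} ∪ {T} = {A,C,T} (union, +1)
ABEFQ@1: {T} ∩ {A,C,T} = {T} (intersection, +0)
AQ@2: {G} ∪ {C} = {C,G} (union, +1)
BE@2: {T} ∪ {A} = {A,T} (union, +1)
BEF@2: {A,T} ∪ {G} = {A,G,T} (union, +1)
ABEFQ@2: {C,G} ∩ {A,G,T} = {G} (intersection, +0)
AQ@3: {C} ∪ {G} = {C,G} (union, +1)
BE@3: {A} ∪ {C} = {A,C} (union, +1)
BEF@3: {A,C} ∪ {T} = {A,C,T} (union, +1)
ABEFQ@3: {C,G} ∩ {A,C,T} = {C} (intersection, +0)
AQ@4: {A} ∪ {G} = {A,G} (union, +1)
BE@4: {G} ∪ {A} = {A,G} (union, +1)
BEF@4: {A,G} ∩ {G} = {G} (intersection, +0)
ABEFQ@4: {A,G} ∩ {G} = {G} (intersection, +0)
per-site changes: [2, 2, 3, 3, 2]; total = 12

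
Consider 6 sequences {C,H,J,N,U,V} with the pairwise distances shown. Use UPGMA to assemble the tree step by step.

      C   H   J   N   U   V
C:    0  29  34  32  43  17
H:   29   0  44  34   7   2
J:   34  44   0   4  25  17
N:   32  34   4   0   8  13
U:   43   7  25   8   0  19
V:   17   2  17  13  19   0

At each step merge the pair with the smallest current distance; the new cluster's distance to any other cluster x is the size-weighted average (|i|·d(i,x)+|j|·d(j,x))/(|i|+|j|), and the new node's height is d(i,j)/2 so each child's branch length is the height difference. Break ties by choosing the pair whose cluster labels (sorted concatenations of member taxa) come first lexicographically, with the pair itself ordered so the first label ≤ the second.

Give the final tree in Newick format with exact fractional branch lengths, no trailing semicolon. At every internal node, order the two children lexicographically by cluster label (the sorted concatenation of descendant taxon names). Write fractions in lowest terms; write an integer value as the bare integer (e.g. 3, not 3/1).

1. join H+V (d=2) ⇒ HV; edges |H|=1, |V|=1
  updated: d(C,HV)=23, d(HV,J)=61/2, d(HV,N)=47/2, d(HV,U)=13
2. join J+N (d=4) ⇒ JN; edges |J|=2, |N|=2
  updated: d(C,JN)=33, d(HV,JN)=27, d(JN,U)=33/2
3. join HV+U (d=13) ⇒ HUV; edges |HV|=11/2, |U|=13/2
  updated: d(C,HUV)=89/3, d(HUV,JN)=47/2
4. join HUV+JN (d=47/2) ⇒ HJNUV; edges |HUV|=21/4, |JN|=39/4
  updated: d(C,HJNUV)=31
5. join C+HJNUV (d=31) ⇒ CHJNUV; edges |C|=31/2, |HJNUV|=15/4
final tree: (C:31/2,(((H:1,V:1):11/2,U:13/2):21/4,(J:2,N:2):39/4):15/4)
total length: 209/4

(C:31/2,(((H:1,V:1):11/2,U:13/2):21/4,(J:2,N:2):39/4):15/4)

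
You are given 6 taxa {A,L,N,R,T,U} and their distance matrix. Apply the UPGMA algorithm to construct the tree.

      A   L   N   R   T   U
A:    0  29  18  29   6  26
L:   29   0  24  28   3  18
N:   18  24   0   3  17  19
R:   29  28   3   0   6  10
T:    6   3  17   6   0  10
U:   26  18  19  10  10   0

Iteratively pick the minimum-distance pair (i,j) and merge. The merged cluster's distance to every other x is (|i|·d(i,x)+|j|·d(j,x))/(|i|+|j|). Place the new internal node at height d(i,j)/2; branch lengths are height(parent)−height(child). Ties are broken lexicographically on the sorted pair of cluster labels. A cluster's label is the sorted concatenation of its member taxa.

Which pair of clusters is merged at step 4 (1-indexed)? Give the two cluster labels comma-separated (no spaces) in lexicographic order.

1. join L+T (d=3) ⇒ LT; edges |L|=3/2, |T|=3/2
  updated: d(A,LT)=35/2, d(LT,N)=41/2, d(LT,R)=17, d(LT,U)=14
2. join N+R (d=3) ⇒ NR; edges |N|=3/2, |R|=3/2
  updated: d(A,NR)=47/2, d(LT,NR)=75/4, d(NR,U)=29/2
3. join LT+U (d=14) ⇒ LTU; edges |LT|=11/2, |U|=7
  updated: d(A,LTU)=61/3, d(LTU,NR)=52/3
4. join LTU+NR (d=52/3) ⇒ LNRTU; edges |LTU|=5/3, |NR|=43/6
  updated: d(A,LNRTU)=108/5
5. join A+LNRTU (d=108/5) ⇒ ALNRTU; edges |A|=54/5, |LNRTU|=32/15
final tree: (A:54/5,(((L:3/2,T:3/2):11/2,U:7):5/3,(N:3/2,R:3/2):43/6):32/15)
total length: 604/15

LTU,NR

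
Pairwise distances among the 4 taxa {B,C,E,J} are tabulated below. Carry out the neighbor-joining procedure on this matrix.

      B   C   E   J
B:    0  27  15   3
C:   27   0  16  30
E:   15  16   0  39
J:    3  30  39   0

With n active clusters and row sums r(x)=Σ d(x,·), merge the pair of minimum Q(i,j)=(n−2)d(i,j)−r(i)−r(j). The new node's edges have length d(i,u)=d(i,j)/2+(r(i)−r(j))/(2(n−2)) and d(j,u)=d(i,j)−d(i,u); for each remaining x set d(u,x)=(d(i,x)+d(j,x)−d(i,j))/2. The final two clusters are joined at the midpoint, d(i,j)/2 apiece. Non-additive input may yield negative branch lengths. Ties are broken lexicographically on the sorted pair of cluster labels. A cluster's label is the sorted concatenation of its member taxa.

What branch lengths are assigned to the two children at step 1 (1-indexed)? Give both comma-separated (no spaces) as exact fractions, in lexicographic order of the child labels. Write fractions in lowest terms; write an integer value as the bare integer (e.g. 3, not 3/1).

-21/4,33/4

1. join B+J (d=3, Q=-111) ⇒ BJ; edges |B|=-21/4, |J|=33/4
  updated: d(BJ,C)=27, d(BJ,E)=51/2
2. join BJ+C (d=27, Q=-137/2) ⇒ BCJ; edges |BJ|=73/4, |C|=35/4
  updated: d(BCJ,E)=29/4
3. join BCJ+E (d=29/4) ⇒ BCEJ; edges |BCJ|=29/8, |E|=29/8
final tree: (((B:-21/4,J:33/4):73/4,C:35/4):29/8,E:29/8)
total length: 149/4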